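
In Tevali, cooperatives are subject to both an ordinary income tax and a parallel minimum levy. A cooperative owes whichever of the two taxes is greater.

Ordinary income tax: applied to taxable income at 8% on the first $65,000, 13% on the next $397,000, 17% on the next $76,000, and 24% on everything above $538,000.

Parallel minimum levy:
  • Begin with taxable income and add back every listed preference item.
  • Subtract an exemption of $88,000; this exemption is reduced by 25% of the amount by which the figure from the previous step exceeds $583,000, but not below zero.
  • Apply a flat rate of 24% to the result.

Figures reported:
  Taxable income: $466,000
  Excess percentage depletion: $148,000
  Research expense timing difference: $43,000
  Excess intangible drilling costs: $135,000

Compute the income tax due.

$181,500

Ordinary income tax:
  $65,000 × 8% = $5,200
  $397,000 × 13% = $51,610
  $4,000 × 17% = $680
  → $57,490

Parallel minimum levy:
  Adjusted income: $466,000 + $148,000 + $43,000 + $135,000 = $792,000
  Exemption: $88,000 − 25% × ($792,000 − $583,000) = $88,000 − $52,250 = $35,750
  Base: $792,000 − $35,750 = $756,250
  $756,250 × 24% = $181,500

$181,500 > $57,490, so the parallel minimum levy is the binding amount.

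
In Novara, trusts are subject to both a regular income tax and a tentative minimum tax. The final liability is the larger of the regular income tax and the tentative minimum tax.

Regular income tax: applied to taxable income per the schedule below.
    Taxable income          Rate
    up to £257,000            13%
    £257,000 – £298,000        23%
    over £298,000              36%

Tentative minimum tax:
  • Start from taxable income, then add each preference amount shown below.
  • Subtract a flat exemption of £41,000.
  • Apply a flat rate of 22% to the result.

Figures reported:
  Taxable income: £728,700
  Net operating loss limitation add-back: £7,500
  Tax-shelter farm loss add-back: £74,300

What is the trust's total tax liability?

Tentative minimum tax:
  Adjusted income: £728,700 + £7,500 + £74,300 = £810,500
  Less exemption £41,000 → base £769,500
  £769,500 × 22% = £169,290

Regular income tax:
  £257,000 × 13% = £33,410
  £41,000 × 23% = £9,430
  £430,700 × 36% = £155,052
  → £197,892

£197,892 > £169,290, so the regular income tax governs.

£197,892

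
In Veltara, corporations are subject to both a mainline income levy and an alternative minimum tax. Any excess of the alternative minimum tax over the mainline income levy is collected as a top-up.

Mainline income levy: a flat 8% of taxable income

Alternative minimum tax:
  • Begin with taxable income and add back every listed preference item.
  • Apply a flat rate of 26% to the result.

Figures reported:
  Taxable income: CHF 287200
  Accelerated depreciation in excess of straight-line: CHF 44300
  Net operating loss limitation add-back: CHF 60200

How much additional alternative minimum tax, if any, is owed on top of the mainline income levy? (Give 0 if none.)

Mainline income levy:
  CHF 287200 × 8% = CHF 22976

Alternative minimum tax:
  Adjusted income: CHF 287200 + CHF 44300 + CHF 60200 = CHF 391700
  CHF 391700 × 26% = CHF 101842

Excess of alternative minimum tax over mainline income levy: CHF 101842 − CHF 22976 = CHF 78866.

CHF 78866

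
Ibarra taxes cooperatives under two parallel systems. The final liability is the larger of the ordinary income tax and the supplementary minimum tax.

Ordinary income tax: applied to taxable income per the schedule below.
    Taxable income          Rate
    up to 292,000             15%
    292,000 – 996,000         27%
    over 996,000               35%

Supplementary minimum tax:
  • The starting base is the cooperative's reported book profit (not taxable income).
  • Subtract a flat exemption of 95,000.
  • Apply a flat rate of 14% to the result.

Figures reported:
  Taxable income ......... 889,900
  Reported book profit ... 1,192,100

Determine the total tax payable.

205,233

Supplementary minimum tax:
  Base (reported book profit): 1,192,100
  Less exemption 95,000 → base 1,097,100
  1,097,100 × 14% = 153,594

Ordinary income tax:
  292,000 × 15% = 43,800
  597,900 × 27% = 161,433
  → 205,233

205,233 > 153,594, so the ordinary income tax governs.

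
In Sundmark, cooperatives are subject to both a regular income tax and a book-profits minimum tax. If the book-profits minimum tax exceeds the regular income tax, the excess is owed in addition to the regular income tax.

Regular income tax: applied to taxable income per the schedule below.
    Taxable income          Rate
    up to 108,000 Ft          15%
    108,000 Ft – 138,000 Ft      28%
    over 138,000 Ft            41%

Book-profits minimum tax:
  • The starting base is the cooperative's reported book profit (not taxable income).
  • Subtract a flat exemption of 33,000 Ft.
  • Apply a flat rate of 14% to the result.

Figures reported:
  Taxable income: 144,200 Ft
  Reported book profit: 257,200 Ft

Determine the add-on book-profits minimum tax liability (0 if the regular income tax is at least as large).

Regular income tax:
  108,000 Ft × 15% = 16,200 Ft
  30,000 Ft × 28% = 8,400 Ft
  6,200 Ft × 41% = 2,542 Ft
  → 27,142 Ft

Book-profits minimum tax:
  Base (reported book profit): 257,200 Ft
  Less exemption 33,000 Ft → base 224,200 Ft
  224,200 Ft × 14% = 31,388 Ft

Excess of book-profits minimum tax over regular income tax: 31,388 Ft − 27,142 Ft = 4,246 Ft.

4,246 Ft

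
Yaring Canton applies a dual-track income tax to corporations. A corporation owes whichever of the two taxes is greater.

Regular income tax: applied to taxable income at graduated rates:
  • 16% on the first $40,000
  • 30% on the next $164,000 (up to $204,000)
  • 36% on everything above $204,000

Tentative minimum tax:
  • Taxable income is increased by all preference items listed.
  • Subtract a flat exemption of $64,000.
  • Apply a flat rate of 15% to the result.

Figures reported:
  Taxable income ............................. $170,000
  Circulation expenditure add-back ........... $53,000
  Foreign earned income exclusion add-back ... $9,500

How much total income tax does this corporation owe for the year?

$45,400

Tentative minimum tax:
  Adjusted income: $170,000 + $53,000 + $9,500 = $232,500
  Less exemption $64,000 → base $168,500
  $168,500 × 15% = $25,275

Regular income tax:
  $40,000 × 16% = $6,400
  $130,000 × 30% = $39,000
  → $45,400

$45,400 > $25,275, so the regular income tax governs.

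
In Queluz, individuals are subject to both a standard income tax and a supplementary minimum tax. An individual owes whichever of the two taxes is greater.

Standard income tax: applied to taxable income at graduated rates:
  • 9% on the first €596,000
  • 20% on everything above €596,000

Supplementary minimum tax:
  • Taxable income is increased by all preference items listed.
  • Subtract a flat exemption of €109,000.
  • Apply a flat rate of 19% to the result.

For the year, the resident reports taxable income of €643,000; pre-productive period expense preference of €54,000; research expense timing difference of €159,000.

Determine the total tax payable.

€141,930

Standard income tax:
  €596,000 × 9% = €53,640
  €47,000 × 20% = €9,400
  → €63,040

Supplementary minimum tax:
  Adjusted income: €643,000 + €54,000 + €159,000 = €856,000
  Less exemption €109,000 → base €747,000
  €747,000 × 19% = €141,930

€141,930 > €63,040, so the supplementary minimum tax is the binding amount.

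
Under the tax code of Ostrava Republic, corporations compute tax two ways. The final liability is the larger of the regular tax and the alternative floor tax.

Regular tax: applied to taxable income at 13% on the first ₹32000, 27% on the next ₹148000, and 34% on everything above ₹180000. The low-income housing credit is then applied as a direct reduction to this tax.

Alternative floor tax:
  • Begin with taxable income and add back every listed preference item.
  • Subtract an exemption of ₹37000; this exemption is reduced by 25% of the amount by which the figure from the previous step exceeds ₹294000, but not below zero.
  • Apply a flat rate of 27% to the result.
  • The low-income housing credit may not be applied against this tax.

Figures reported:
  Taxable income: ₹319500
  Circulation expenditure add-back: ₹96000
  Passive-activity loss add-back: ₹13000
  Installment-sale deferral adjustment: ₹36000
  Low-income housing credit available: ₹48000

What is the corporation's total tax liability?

₹125415

Alternative floor tax:
  Adjusted income: ₹319500 + ₹96000 + ₹13000 + ₹36000 = ₹464500
  Exemption: 25% × (₹464500 − ₹294000) = ₹42625 ≥ ₹37000, so the exemption is fully phased out
  Base: ₹464500 − ₹0 = ₹464500
  ₹464500 × 27% = ₹125415

Regular tax:
  ₹32000 × 13% = ₹4160
  ₹148000 × 27% = ₹39960
  ₹139500 × 34% = ₹47430
  → ₹91550
  Less low-income housing credit ₹48000 → ₹43550

₹125415 > ₹43550, so the alternative floor tax is the binding amount.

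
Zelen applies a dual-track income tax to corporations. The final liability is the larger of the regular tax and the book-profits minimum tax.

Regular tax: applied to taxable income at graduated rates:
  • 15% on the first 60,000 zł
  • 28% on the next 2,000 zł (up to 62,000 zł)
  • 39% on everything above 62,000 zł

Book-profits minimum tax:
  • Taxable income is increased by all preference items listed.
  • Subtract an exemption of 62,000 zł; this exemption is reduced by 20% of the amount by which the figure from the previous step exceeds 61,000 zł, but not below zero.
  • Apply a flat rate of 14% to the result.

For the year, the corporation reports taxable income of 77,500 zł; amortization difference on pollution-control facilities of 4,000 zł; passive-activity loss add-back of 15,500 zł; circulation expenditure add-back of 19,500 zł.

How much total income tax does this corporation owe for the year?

15,605 zł

Book-profits minimum tax:
  Adjusted income: 77,500 zł + 4,000 zł + 15,500 zł + 19,500 zł = 116,500 zł
  Exemption: 62,000 zł − 20% × (116,500 zł − 61,000 zł) = 62,000 zł − 11,100 zł = 50,900 zł
  Base: 116,500 zł − 50,900 zł = 65,600 zł
  65,600 zł × 14% = 9,184 zł

Regular tax:
  60,000 zł × 15% = 9,000 zł
  2,000 zł × 28% = 560 zł
  15,500 zł × 39% = 6,045 zł
  → 15,605 zł

15,605 zł > 9,184 zł, so the regular tax governs.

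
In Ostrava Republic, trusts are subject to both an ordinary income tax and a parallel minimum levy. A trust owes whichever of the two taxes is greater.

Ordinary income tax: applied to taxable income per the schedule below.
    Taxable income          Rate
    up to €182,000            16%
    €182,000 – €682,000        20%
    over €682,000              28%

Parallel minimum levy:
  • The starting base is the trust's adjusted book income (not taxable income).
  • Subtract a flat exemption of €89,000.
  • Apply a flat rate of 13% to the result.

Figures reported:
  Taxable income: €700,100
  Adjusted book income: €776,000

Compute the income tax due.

Ordinary income tax:
  €182,000 × 16% = €29,120
  €500,000 × 20% = €100,000
  €18,100 × 28% = €5,068
  → €134,188

Parallel minimum levy:
  Base (adjusted book income): €776,000
  Less exemption €89,000 → base €687,000
  €687,000 × 13% = €89,310

€134,188 > €89,310, so the ordinary income tax governs.

€134,188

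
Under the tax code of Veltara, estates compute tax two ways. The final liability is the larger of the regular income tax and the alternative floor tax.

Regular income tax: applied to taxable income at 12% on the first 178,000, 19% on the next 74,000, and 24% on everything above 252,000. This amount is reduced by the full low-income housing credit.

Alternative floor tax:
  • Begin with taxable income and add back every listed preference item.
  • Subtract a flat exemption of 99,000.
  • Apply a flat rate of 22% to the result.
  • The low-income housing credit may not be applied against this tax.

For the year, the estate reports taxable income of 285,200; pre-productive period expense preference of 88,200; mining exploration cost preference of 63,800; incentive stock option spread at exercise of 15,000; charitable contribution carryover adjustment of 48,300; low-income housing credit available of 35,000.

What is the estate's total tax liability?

88,330

Regular income tax:
  178,000 × 12% = 21,360
  74,000 × 19% = 14,060
  33,200 × 24% = 7,968
  → 43,388
  Less low-income housing credit 35,000 → 8,388

Alternative floor tax:
  Adjusted income: 285,200 + 88,200 + 63,800 + 15,000 + 48,300 = 500,500
  Less exemption 99,000 → base 401,500
  401,500 × 22% = 88,330

88,330 > 8,388, so the alternative floor tax is the binding amount.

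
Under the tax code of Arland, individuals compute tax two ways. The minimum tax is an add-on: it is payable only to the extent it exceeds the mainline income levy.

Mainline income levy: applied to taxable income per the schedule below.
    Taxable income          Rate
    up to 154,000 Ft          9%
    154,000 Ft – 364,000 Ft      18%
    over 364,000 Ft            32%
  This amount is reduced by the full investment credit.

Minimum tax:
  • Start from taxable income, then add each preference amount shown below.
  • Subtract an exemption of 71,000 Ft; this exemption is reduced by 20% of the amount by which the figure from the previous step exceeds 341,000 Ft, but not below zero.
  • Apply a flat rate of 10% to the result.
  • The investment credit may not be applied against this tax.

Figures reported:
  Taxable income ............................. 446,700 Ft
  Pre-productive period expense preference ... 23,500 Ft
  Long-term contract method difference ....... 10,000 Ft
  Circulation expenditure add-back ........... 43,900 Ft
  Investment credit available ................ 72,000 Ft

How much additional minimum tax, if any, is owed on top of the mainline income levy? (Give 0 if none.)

Minimum tax:
  Adjusted income: 446,700 Ft + 23,500 Ft + 10,000 Ft + 43,900 Ft = 524,100 Ft
  Exemption: 71,000 Ft − 20% × (524,100 Ft − 341,000 Ft) = 71,000 Ft − 36,620 Ft = 34,380 Ft
  Base: 524,100 Ft − 34,380 Ft = 489,720 Ft
  489,720 Ft × 10% = 48,972 Ft

Mainline income levy:
  154,000 Ft × 9% = 13,860 Ft
  210,000 Ft × 18% = 37,800 Ft
  82,700 Ft × 32% = 26,464 Ft
  → 78,124 Ft
  Less investment credit 72,000 Ft → 6,124 Ft

Excess of minimum tax over mainline income levy: 48,972 Ft − 6,124 Ft = 42,848 Ft.

42,848 Ft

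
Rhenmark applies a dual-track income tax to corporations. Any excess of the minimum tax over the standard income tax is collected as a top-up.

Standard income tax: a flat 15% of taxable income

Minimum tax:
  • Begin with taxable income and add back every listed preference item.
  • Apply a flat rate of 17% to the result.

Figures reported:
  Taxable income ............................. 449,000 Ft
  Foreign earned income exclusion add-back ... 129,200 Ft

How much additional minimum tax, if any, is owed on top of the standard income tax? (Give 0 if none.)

Standard income tax:
  449,000 Ft × 15% = 67,350 Ft

Minimum tax:
  Adjusted income: 449,000 Ft + 129,200 Ft = 578,200 Ft
  578,200 Ft × 17% = 98,294 Ft

Excess of minimum tax over standard income tax: 98,294 Ft − 67,350 Ft = 30,944 Ft.

30,944 Ft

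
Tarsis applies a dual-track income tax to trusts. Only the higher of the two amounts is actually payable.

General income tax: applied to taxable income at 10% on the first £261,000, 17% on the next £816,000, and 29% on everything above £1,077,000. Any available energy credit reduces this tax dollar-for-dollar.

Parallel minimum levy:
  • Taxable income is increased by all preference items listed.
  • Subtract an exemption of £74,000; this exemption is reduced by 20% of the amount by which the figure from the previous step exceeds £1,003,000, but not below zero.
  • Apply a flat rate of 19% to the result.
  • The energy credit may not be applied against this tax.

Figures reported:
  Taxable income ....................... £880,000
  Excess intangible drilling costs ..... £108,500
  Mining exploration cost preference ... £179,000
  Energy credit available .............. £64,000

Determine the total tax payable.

£214,016

General income tax:
  £261,000 × 10% = £26,100
  £619,000 × 17% = £105,230
  → £131,330
  Less energy credit £64,000 → £67,330

Parallel minimum levy:
  Adjusted income: £880,000 + £108,500 + £179,000 = £1,167,500
  Exemption: £74,000 − 20% × (£1,167,500 − £1,003,000) = £74,000 − £32,900 = £41,100
  Base: £1,167,500 − £41,100 = £1,126,400
  £1,126,400 × 19% = £214,016

£214,016 > £67,330, so the parallel minimum levy is the binding amount.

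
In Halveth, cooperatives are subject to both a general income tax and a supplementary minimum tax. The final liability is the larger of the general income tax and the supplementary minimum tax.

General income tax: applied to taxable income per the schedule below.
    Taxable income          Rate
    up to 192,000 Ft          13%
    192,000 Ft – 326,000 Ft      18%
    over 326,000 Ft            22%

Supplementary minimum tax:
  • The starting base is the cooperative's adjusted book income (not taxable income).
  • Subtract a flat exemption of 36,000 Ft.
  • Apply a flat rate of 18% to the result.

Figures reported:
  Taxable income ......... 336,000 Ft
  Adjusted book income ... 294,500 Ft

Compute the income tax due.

General income tax:
  192,000 Ft × 13% = 24,960 Ft
  134,000 Ft × 18% = 24,120 Ft
  10,000 Ft × 22% = 2,200 Ft
  → 51,280 Ft

Supplementary minimum tax:
  Base (adjusted book income): 294,500 Ft
  Less exemption 36,000 Ft → base 258,500 Ft
  258,500 Ft × 18% = 46,530 Ft

51,280 Ft > 46,530 Ft, so the general income tax governs.

51,280 Ft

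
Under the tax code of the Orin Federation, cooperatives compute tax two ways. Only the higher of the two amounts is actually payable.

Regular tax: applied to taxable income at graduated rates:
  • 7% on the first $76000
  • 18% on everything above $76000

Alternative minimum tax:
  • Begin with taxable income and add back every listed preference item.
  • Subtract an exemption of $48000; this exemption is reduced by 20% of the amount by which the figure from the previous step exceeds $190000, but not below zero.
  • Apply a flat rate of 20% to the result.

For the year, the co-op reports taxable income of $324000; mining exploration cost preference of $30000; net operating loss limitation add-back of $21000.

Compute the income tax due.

$72800

Alternative minimum tax:
  Adjusted income: $324000 + $30000 + $21000 = $375000
  Exemption: $48000 − 20% × ($375000 − $190000) = $48000 − $37000 = $11000
  Base: $375000 − $11000 = $364000
  $364000 × 20% = $72800

Regular tax:
  $76000 × 7% = $5320
  $248000 × 18% = $44640
  → $49960

$72800 > $49960, so the alternative minimum tax is the binding amount.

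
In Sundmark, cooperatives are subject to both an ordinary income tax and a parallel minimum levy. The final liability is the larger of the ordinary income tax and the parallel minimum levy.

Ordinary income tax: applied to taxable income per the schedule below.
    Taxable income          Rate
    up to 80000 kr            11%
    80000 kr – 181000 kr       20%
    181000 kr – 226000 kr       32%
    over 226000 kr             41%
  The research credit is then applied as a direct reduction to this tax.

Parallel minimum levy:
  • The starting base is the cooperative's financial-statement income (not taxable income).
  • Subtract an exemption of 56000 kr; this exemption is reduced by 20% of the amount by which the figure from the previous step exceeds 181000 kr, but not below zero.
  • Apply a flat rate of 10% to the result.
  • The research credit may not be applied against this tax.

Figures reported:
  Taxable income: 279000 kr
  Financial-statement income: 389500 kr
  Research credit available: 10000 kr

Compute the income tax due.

55130 kr

Ordinary income tax:
  80000 kr × 11% = 8800 kr
  101000 kr × 20% = 20200 kr
  45000 kr × 32% = 14400 kr
  53000 kr × 41% = 21730 kr
  → 65130 kr
  Less research credit 10000 kr → 55130 kr

Parallel minimum levy:
  Base (financial-statement income): 389500 kr
  Exemption: 56000 kr − 20% × (389500 kr − 181000 kr) = 56000 kr − 41700 kr = 14300 kr
  Base: 389500 kr − 14300 kr = 375200 kr
  375200 kr × 10% = 37520 kr

55130 kr > 37520 kr, so the ordinary income tax governs.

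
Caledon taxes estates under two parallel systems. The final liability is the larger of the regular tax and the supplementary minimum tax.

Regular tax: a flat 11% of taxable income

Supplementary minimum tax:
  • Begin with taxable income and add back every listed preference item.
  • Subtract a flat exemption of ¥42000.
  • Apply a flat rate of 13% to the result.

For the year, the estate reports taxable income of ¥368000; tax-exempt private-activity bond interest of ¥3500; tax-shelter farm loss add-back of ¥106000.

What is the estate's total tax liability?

Regular tax:
  ¥368000 × 11% = ¥40480

Supplementary minimum tax:
  Adjusted income: ¥368000 + ¥3500 + ¥106000 = ¥477500
  Less exemption ¥42000 → base ¥435500
  ¥435500 × 13% = ¥56615

¥56615 > ¥40480, so the supplementary minimum tax is the binding amount.

¥56615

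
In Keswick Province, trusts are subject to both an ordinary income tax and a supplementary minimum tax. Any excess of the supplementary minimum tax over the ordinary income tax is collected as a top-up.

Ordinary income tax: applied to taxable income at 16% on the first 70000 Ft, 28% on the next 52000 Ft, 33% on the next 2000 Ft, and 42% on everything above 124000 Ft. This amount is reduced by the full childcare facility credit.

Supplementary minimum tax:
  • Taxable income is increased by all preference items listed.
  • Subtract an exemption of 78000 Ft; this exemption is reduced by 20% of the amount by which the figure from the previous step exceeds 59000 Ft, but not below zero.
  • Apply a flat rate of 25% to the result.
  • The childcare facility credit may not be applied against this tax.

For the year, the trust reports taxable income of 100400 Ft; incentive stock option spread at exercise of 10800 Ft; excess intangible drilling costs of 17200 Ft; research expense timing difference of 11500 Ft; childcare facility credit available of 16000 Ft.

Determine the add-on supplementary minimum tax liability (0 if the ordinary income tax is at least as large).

Ordinary income tax:
  70000 Ft × 16% = 11200 Ft
  30400 Ft × 28% = 8512 Ft
  → 19712 Ft
  Less childcare facility credit 16000 Ft → 3712 Ft

Supplementary minimum tax:
  Adjusted income: 100400 Ft + 10800 Ft + 17200 Ft + 11500 Ft = 139900 Ft
  Exemption: 78000 Ft − 20% × (139900 Ft − 59000 Ft) = 78000 Ft − 16180 Ft = 61820 Ft
  Base: 139900 Ft − 61820 Ft = 78080 Ft
  78080 Ft × 25% = 19520 Ft

Excess of supplementary minimum tax over ordinary income tax: 19520 Ft − 3712 Ft = 15808 Ft.

15808 Ft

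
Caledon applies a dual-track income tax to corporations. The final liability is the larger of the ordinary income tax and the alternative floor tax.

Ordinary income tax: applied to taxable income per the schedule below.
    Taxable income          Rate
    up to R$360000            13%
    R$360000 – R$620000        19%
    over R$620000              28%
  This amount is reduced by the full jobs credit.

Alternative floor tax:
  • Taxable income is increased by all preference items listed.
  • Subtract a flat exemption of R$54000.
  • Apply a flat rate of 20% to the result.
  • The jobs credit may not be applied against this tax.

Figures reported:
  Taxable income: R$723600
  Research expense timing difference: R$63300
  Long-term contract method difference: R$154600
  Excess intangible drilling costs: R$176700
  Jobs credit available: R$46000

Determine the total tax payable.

Ordinary income tax:
  R$360000 × 13% = R$46800
  R$260000 × 19% = R$49400
  R$103600 × 28% = R$29008
  → R$125208
  Less jobs credit R$46000 → R$79208

Alternative floor tax:
  Adjusted income: R$723600 + R$63300 + R$154600 + R$176700 = R$1118200
  Less exemption R$54000 → base R$1064200
  R$1064200 × 20% = R$212840

R$212840 > R$79208, so the alternative floor tax is the binding amount.

R$212840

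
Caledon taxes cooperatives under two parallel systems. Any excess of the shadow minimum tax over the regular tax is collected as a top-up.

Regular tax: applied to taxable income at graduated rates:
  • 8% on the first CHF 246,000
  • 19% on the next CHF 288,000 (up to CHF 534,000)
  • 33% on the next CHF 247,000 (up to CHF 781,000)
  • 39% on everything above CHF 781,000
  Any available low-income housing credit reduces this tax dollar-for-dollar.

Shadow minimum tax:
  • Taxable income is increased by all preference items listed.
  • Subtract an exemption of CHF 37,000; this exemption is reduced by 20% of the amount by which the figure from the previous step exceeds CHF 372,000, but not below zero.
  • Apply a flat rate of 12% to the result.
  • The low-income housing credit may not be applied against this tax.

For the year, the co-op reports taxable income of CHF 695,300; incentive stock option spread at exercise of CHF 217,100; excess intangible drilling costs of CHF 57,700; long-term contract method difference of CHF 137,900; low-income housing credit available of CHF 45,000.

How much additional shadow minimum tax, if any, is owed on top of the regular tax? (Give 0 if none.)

Shadow minimum tax:
  Adjusted income: CHF 695,300 + CHF 217,100 + CHF 57,700 + CHF 137,900 = CHF 1,108,000
  Exemption: 20% × (CHF 1,108,000 − CHF 372,000) = CHF 147,200 ≥ CHF 37,000, so the exemption is fully phased out
  Base: CHF 1,108,000 − CHF 0 = CHF 1,108,000
  CHF 1,108,000 × 12% = CHF 132,960

Regular tax:
  CHF 246,000 × 8% = CHF 19,680
  CHF 288,000 × 19% = CHF 54,720
  CHF 161,300 × 33% = CHF 53,229
  → CHF 127,629
  Less low-income housing credit CHF 45,000 → CHF 82,629

Excess of shadow minimum tax over regular tax: CHF 132,960 − CHF 82,629 = CHF 50,331.

CHF 50,331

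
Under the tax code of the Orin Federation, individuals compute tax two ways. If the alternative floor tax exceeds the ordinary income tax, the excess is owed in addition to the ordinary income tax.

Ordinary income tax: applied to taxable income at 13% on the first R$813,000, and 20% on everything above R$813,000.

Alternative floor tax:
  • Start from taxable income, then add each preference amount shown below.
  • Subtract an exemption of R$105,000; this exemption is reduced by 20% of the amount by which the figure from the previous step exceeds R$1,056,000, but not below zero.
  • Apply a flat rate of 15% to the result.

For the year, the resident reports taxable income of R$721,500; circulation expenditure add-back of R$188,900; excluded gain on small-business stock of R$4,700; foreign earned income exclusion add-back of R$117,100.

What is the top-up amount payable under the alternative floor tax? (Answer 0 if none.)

Alternative floor tax:
  Adjusted income: R$721,500 + R$188,900 + R$4,700 + R$117,100 = R$1,032,200
  Exemption: R$1,032,200 ≤ R$1,056,000, so full R$105,000 applies
  Base: R$1,032,200 − R$105,000 = R$927,200
  R$927,200 × 15% = R$139,080

Ordinary income tax:
  R$721,500 × 13% = R$93,795

Excess of alternative floor tax over ordinary income tax: R$139,080 − R$93,795 = R$45,285.

R$45,285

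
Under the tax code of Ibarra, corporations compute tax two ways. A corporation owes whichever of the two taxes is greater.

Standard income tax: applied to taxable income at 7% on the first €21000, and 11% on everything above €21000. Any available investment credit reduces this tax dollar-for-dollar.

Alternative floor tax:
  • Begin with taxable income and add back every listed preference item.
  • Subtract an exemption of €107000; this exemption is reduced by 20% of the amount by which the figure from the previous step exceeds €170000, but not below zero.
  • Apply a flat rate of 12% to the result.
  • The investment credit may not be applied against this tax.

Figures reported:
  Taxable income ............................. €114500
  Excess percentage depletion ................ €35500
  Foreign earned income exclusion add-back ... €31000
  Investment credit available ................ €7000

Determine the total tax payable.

Alternative floor tax:
  Adjusted income: €114500 + €35500 + €31000 = €181000
  Exemption: €107000 − 20% × (€181000 − €170000) = €107000 − €2200 = €104800
  Base: €181000 − €104800 = €76200
  €76200 × 12% = €9144

Standard income tax:
  €21000 × 7% = €1470
  €93500 × 11% = €10285
  → €11755
  Less investment credit €7000 → €4755

€9144 > €4755, so the alternative floor tax is the binding amount.

€9144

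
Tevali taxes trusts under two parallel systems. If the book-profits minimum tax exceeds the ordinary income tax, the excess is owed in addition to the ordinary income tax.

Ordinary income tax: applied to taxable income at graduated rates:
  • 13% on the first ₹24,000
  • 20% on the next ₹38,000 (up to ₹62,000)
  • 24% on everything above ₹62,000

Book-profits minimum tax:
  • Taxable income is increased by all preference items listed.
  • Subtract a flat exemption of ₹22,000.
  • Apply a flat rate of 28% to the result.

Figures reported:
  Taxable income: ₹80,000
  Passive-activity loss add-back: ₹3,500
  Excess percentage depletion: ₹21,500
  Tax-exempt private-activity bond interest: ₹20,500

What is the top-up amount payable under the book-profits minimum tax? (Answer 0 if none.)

₹13,940

Ordinary income tax:
  ₹24,000 × 13% = ₹3,120
  ₹38,000 × 20% = ₹7,600
  ₹18,000 × 24% = ₹4,320
  → ₹15,040

Book-profits minimum tax:
  Adjusted income: ₹80,000 + ₹3,500 + ₹21,500 + ₹20,500 = ₹125,500
  Less exemption ₹22,000 → base ₹103,500
  ₹103,500 × 28% = ₹28,980

Excess of book-profits minimum tax over ordinary income tax: ₹28,980 − ₹15,040 = ₹13,940.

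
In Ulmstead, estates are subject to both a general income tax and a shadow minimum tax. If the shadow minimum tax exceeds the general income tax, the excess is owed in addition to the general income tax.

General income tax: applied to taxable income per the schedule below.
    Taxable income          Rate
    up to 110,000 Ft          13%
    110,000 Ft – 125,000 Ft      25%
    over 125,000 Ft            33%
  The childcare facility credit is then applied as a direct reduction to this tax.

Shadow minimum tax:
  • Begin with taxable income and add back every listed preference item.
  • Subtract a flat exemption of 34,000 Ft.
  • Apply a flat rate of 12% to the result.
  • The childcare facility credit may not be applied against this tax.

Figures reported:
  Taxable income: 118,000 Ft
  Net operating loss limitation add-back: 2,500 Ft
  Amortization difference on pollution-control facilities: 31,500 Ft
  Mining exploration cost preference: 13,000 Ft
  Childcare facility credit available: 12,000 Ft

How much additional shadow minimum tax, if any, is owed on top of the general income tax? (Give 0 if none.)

11,420 Ft

Shadow minimum tax:
  Adjusted income: 118,000 Ft + 2,500 Ft + 31,500 Ft + 13,000 Ft = 165,000 Ft
  Less exemption 34,000 Ft → base 131,000 Ft
  131,000 Ft × 12% = 15,720 Ft

General income tax:
  110,000 Ft × 13% = 14,300 Ft
  8,000 Ft × 25% = 2,000 Ft
  → 16,300 Ft
  Less childcare facility credit 12,000 Ft → 4,300 Ft

Excess of shadow minimum tax over general income tax: 15,720 Ft − 4,300 Ft = 11,420 Ft.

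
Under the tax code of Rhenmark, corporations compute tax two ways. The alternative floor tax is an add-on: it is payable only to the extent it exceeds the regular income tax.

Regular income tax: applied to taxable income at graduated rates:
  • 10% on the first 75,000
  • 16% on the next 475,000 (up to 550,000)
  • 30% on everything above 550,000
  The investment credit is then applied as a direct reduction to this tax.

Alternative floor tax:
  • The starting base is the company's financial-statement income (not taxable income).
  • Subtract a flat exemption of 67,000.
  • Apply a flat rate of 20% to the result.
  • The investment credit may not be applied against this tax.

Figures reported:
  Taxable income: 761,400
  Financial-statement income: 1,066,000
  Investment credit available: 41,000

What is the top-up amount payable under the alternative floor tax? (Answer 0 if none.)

93,880

Alternative floor tax:
  Base (financial-statement income): 1,066,000
  Less exemption 67,000 → base 999,000
  999,000 × 20% = 199,800

Regular income tax:
  75,000 × 10% = 7,500
  475,000 × 16% = 76,000
  211,400 × 30% = 63,420
  → 146,920
  Less investment credit 41,000 → 105,920

Excess of alternative floor tax over regular income tax: 199,800 − 105,920 = 93,880.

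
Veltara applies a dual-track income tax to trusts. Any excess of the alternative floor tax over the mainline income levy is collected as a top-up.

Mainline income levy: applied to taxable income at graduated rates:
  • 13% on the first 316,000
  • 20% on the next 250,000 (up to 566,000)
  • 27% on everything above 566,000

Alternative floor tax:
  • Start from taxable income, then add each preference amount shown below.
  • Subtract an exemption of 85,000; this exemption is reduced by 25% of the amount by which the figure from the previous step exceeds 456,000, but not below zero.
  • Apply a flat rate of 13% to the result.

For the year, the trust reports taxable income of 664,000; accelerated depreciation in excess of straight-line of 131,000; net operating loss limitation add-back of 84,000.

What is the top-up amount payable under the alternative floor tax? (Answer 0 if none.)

0

Alternative floor tax:
  Adjusted income: 664,000 + 131,000 + 84,000 = 879,000
  Exemption: 25% × (879,000 − 456,000) = 105,750 ≥ 85,000, so the exemption is fully phased out
  Base: 879,000 − 0 = 879,000
  879,000 × 13% = 114,270

Mainline income levy:
  316,000 × 13% = 41,080
  250,000 × 20% = 50,000
  98,000 × 27% = 26,460
  → 117,540

114,270 ≤ 117,540, so no add-on is due.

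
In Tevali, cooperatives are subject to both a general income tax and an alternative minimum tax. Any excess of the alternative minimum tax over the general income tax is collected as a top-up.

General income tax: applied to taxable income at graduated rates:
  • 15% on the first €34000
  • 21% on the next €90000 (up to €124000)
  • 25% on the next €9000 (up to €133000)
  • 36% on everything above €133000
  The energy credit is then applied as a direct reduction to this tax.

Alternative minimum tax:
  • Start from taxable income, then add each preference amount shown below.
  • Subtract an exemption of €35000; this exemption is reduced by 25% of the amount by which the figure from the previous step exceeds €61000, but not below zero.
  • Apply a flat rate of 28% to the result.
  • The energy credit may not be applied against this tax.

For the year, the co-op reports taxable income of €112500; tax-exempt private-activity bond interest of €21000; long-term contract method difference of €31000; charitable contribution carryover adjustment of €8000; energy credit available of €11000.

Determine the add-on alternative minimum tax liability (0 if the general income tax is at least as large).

€35720

Alternative minimum tax:
  Adjusted income: €112500 + €21000 + €31000 + €8000 = €172500
  Exemption: €35000 − 25% × (€172500 − €61000) = €35000 − €27875 = €7125
  Base: €172500 − €7125 = €165375
  €165375 × 28% = €46305

General income tax:
  €34000 × 15% = €5100
  €78500 × 21% = €16485
  → €21585
  Less energy credit €11000 → €10585

Excess of alternative minimum tax over general income tax: €46305 − €10585 = €35720.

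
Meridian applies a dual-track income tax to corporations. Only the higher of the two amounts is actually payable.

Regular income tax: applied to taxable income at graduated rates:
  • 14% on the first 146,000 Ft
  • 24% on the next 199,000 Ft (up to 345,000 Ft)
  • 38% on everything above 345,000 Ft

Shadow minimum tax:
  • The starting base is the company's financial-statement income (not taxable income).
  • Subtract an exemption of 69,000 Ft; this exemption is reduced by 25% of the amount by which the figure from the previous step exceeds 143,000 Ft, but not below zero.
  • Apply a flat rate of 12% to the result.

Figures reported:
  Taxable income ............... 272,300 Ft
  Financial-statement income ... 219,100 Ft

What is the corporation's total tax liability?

Shadow minimum tax:
  Base (financial-statement income): 219,100 Ft
  Exemption: 69,000 Ft − 25% × (219,100 Ft − 143,000 Ft) = 69,000 Ft − 19,025 Ft = 49,975 Ft
  Base: 219,100 Ft − 49,975 Ft = 169,125 Ft
  169,125 Ft × 12% = 20,295 Ft

Regular income tax:
  146,000 Ft × 14% = 20,440 Ft
  126,300 Ft × 24% = 30,312 Ft
  → 50,752 Ft

50,752 Ft > 20,295 Ft, so the regular income tax governs.

50,752 Ft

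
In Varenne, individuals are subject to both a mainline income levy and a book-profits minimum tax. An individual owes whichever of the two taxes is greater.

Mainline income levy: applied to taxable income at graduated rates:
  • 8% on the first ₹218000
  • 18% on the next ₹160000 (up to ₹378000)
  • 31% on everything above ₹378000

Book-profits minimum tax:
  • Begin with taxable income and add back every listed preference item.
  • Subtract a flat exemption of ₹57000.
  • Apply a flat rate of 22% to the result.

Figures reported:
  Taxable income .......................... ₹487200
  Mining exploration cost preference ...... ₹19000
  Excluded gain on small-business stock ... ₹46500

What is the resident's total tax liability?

₹109054

Mainline income levy:
  ₹218000 × 8% = ₹17440
  ₹160000 × 18% = ₹28800
  ₹109200 × 31% = ₹33852
  → ₹80092

Book-profits minimum tax:
  Adjusted income: ₹487200 + ₹19000 + ₹46500 = ₹552700
  Less exemption ₹57000 → base ₹495700
  ₹495700 × 22% = ₹109054

₹109054 > ₹80092, so the book-profits minimum tax is the binding amount.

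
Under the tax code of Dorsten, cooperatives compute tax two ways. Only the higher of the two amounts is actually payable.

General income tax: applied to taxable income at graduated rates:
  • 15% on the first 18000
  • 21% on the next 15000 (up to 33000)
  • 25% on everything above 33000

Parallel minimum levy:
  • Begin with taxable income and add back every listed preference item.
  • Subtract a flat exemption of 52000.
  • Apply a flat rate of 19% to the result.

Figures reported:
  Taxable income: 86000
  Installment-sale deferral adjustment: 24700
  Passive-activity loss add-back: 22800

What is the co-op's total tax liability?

General income tax:
  18000 × 15% = 2700
  15000 × 21% = 3150
  53000 × 25% = 13250
  → 19100

Parallel minimum levy:
  Adjusted income: 86000 + 24700 + 22800 = 133500
  Less exemption 52000 → base 81500
  81500 × 19% = 15485

19100 > 15485, so the general income tax governs.

19100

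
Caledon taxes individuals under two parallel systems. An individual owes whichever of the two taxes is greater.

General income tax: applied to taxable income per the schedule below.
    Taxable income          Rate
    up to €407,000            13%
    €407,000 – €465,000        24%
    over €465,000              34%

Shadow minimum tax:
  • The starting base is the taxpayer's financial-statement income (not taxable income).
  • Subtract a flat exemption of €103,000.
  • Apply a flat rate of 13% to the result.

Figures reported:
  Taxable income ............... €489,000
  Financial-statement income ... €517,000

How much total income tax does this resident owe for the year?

Shadow minimum tax:
  Base (financial-statement income): €517,000
  Less exemption €103,000 → base €414,000
  €414,000 × 13% = €53,820

General income tax:
  €407,000 × 13% = €52,910
  €58,000 × 24% = €13,920
  €24,000 × 34% = €8,160
  → €74,990

€74,990 > €53,820, so the general income tax governs.

€74,990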